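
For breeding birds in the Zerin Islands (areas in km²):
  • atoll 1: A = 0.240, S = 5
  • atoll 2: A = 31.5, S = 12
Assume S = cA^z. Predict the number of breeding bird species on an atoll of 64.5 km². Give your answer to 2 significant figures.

14

z = ln(12/5) / ln(31.5/0.24) = 0.8755 / 4.8771 = 0.1795
c = 5 / 0.24^0.1795 = 5 / 0.774 = 6.46
S₃ = 6.46 × 64.5^0.1795 = 6.46 × 2.113 ≈ 13.65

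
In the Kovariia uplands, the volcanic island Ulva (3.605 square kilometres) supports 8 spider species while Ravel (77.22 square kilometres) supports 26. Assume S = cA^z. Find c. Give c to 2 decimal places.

4.89

z = ln(S₂/S₁) / ln(A₂/A₁) = ln(26/8) / ln(77.22/3.605) = 1.1787 / 3.0643 = 0.3846
c = S₁ / A₁^z = 8 / 3.605^0.3846 = 8 / 1.638 = 4.885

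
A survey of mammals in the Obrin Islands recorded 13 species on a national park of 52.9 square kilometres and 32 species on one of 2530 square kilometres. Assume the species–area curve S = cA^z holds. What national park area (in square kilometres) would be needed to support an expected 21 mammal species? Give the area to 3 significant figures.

z = ln(32/13) / ln(2530/52.9) = 0.9008 / 3.8676 = 0.2329
c = 13 / 52.9^0.2329 = 13 / 2.52 = 5.159
A = (21/5.159)^(1/0.2329) ⇒ ln A = ln(4.071)/0.2329 = 6.0275
A = e^6.0275 ≈ 414.7 square kilometres

415 square kilometres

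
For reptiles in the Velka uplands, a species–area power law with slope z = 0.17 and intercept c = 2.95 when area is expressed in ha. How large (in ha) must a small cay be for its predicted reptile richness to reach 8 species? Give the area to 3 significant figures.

8 = 2.95 × A^0.17  ⇒  A^0.17 = 8/2.95 = 2.712
ln A = ln(2.712) / 0.17 = 0.9976 / 0.17 = 5.8684
A = e^5.8684 ≈ 353.7 ha

354 ha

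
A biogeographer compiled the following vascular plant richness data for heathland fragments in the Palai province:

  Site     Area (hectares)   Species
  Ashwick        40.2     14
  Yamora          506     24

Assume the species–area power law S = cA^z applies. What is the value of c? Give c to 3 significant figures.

z = ln(S₂/S₁) / ln(A₂/A₁) = ln(24/14) / ln(506/40.2) = 0.5390 / 2.5327 = 0.2128
c = S₁ / A₁^z = 14 / 40.2^0.2128 = 14 / 2.195 = 6.379

6.38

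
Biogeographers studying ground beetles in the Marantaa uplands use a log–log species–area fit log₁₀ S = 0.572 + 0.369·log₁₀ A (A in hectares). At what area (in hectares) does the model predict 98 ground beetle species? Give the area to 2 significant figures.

98 = 3.733 × A^0.369  ⇒  A^0.369 = 98/3.733 = 26.26
ln A = ln(26.26) / 0.369 = 3.2679 / 0.369 = 8.8561
A = e^8.8561 ≈ 7017 hectares

7000 hectares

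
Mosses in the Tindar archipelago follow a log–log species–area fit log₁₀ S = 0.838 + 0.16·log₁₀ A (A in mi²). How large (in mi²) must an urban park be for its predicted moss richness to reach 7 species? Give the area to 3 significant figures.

1.11 mi²

7 = 6.887 × A^0.16  ⇒  A^0.16 = 7/6.887 = 1.016
ln A = ln(1.016) / 0.16 = 0.0163 / 0.16 = 0.1021
A = e^0.1021 ≈ 1.108 mi²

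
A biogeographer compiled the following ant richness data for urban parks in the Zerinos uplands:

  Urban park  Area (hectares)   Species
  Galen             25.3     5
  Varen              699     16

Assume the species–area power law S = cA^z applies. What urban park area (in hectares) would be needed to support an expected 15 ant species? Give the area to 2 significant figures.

580 hectares

z = ln(16/5) / ln(699/25.3) = 1.1632 / 3.3188 = 0.3505
c = 5 / 25.3^0.3505 = 5 / 3.103 = 1.611
A = (15/1.611)^(1/0.3505) ⇒ ln A = ln(9.308)/0.3505 = 6.3655
A = e^6.3655 ≈ 581.4 hectares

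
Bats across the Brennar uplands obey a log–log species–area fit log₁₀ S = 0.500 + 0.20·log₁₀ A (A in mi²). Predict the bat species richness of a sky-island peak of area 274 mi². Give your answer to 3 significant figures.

9.72

S = 3.162 × 274^0.2
ln S = ln 3.162 + 0.2 × ln 274 = 1.1513 + 0.2 × 5.6131 = 2.2739
S = e^2.2739 ≈ 9.717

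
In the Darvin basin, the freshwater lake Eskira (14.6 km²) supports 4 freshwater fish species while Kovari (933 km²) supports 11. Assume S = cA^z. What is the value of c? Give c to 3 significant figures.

z = ln(S₂/S₁) / ln(A₂/A₁) = ln(11/4) / ln(933/14.6) = 1.0116 / 4.1574 = 0.2433
c = S₁ / A₁^z = 4 / 14.6^0.2433 = 4 / 1.92 = 2.083

2.08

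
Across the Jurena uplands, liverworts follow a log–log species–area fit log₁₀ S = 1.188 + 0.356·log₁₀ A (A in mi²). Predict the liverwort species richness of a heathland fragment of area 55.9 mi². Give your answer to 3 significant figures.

64.6

S = 15.42 × 55.9^0.356
ln S = ln 15.42 + 0.356 × ln 55.9 = 2.7355 + 0.356 × 4.0236 = 4.1679
S = e^4.1679 ≈ 64.58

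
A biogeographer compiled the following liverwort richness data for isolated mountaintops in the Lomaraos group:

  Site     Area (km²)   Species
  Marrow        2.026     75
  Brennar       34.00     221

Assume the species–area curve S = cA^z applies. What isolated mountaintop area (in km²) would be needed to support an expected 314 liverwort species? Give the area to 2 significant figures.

85 km²

z = ln(221/75) / ln(34/2.026) = 1.0807 / 2.8203 = 0.3832
c = 75 / 2.026^0.3832 = 75 / 1.311 = 57.22
A = (314/57.22)^(1/0.3832) ⇒ ln A = ln(5.487)/0.3832 = 4.4430
A = e^4.4430 ≈ 85.03 km²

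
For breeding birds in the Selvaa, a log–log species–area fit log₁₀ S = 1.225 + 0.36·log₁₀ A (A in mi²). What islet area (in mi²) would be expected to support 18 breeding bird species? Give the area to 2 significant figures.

1.2 mi²

18 = 16.79 × A^0.36  ⇒  A^0.36 = 18/16.79 = 1.072
ln A = ln(1.072) / 0.36 = 0.0697 / 0.36 = 0.1936
A = e^0.1936 ≈ 1.214 mi²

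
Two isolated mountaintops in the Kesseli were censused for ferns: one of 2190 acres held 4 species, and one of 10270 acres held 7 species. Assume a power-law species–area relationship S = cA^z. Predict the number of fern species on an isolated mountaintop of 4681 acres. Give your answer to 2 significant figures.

z = ln(7/4) / ln(10270/2190) = 0.5596 / 1.5453 = 0.3621
c = 4 / 2190^0.3621 = 4 / 16.21 = 0.2468
S₃ = 0.2468 × 4681^0.3621 = 0.2468 × 21.34 ≈ 5.267

5.3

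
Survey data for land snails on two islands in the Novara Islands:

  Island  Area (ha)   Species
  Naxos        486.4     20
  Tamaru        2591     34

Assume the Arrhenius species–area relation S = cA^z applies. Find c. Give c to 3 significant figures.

2.81

z = ln(S₂/S₁) / ln(A₂/A₁) = ln(34/20) / ln(2591/486.4) = 0.5306 / 1.6728 = 0.3172
c = S₁ / A₁^z = 20 / 486.4^0.3172 = 20 / 7.118 = 2.81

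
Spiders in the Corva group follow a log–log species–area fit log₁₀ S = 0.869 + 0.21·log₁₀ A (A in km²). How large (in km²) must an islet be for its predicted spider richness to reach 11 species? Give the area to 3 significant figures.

11 = 7.396 × A^0.21  ⇒  A^0.21 = 11/7.396 = 1.487
ln A = ln(1.487) / 0.21 = 0.3969 / 0.21 = 1.8902
A = e^1.8902 ≈ 6.621 km²

6.62 km²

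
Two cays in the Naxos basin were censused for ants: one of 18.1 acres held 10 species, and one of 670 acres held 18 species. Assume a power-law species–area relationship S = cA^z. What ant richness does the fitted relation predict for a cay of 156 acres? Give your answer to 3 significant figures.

z = ln(18/10) / ln(670/18.1) = 0.5878 / 3.6114 = 0.1628
c = 10 / 18.1^0.1628 = 10 / 1.602 = 6.242
S₃ = 6.242 × 156^0.1628 = 6.242 × 2.275 ≈ 14.2

14.2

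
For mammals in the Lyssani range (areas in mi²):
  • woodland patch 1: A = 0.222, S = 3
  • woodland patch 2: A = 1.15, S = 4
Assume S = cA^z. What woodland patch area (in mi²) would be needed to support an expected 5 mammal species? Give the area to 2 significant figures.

z = ln(4/3) / ln(1.15/0.222) = 0.2877 / 1.6448 = 0.1749
c = 3 / 0.222^0.1749 = 3 / 0.7686 = 3.903
A = (5/3.903)^(1/0.1749) ⇒ ln A = ln(1.281)/0.1749 = 1.4156
A = e^1.4156 ≈ 4.119 mi²

4.1 mi²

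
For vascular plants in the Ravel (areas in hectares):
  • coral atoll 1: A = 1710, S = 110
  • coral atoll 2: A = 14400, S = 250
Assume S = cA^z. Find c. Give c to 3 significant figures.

6.25

z = ln(S₂/S₁) / ln(A₂/A₁) = ln(250/110) / ln(14400/1710) = 0.8210 / 2.1307 = 0.3853
c = S₁ / A₁^z = 110 / 1710^0.3853 = 110 / 17.61 = 6.248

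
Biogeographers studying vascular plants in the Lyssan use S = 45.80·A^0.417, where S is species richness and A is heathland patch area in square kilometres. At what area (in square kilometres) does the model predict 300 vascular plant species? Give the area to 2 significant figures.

91 square kilometres

300 = 45.8 × A^0.417  ⇒  A^0.417 = 300/45.8 = 6.55
ln A = ln(6.55) / 0.417 = 1.8795 / 0.417 = 4.5072
A = e^4.5072 ≈ 90.67 square kilometres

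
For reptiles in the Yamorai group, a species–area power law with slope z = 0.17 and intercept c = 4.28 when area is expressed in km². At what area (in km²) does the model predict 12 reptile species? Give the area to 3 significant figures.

430 km²

12 = 4.28 × A^0.17  ⇒  A^0.17 = 12/4.28 = 2.804
ln A = ln(2.804) / 0.17 = 1.0310 / 0.17 = 6.0644
A = e^6.0644 ≈ 430.3 km²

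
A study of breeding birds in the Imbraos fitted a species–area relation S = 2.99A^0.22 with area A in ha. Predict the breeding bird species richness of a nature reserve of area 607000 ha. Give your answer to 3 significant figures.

56.0

S = 2.99 × 607000^0.22 = 2.99 × 18.72 ≈ 55.97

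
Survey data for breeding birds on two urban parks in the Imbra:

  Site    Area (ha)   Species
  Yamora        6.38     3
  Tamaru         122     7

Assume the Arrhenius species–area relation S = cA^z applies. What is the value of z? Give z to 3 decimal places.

0.287

Taking logs: ln S = ln c + z ln A, so z = (ln S₂ − ln S₁)/(ln A₂ − ln A₁).
z = ln(7/3) / ln(122/6.38) = ln(2.333) / ln(19.12) = 0.8473 / 2.9509 = 0.2871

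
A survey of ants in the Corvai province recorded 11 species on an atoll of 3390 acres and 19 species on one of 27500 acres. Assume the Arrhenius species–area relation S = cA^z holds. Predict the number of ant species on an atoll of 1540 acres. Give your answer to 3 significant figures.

8.95

z = ln(19/11) / ln(27500/3390) = 0.5465 / 2.0934 = 0.2611
c = 11 / 3390^0.2611 = 11 / 8.35 = 1.317
S₃ = 1.317 × 1540^0.2611 = 1.317 × 6.795 ≈ 8.952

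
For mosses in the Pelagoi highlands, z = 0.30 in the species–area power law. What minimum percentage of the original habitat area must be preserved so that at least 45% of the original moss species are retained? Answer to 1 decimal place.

7.0%

Need (A_new/A_old)^0.3 = 0.45, so A_new/A_old = 0.45^(1/0.3) = 0.45^3.333
ln(A_new/A_old) = ln 0.45 / 0.3 = -0.7985 / 0.3 = -2.6617
A_new/A_old = e^-2.6617 ≈ 0.06983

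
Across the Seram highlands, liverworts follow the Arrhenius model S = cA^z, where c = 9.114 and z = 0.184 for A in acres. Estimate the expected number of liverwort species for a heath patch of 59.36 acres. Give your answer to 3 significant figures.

S = 9.114 × 59.36^0.184
ln S = ln 9.114 + 0.184 × ln 59.36 = 2.2098 + 0.184 × 4.0836 = 2.9612
S = e^2.9612 ≈ 19.32

19.3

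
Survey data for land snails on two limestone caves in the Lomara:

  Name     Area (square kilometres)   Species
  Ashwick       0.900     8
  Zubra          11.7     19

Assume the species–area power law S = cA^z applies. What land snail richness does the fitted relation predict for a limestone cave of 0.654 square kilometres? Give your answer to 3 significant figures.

z = ln(19/8) / ln(11.7/0.9) = 0.8650 / 2.5649 = 0.3372
c = 8 / 0.9^0.3372 = 8 / 0.9651 = 8.289
S₃ = 8.289 × 0.654^0.3372 = 8.289 × 0.8666 ≈ 7.183

7.18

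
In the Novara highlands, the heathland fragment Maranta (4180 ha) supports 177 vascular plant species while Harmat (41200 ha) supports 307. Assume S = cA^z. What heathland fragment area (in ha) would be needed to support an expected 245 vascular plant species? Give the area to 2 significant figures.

z = ln(307/177) / ln(41200/4180) = 0.5507 / 2.2881 = 0.2407
c = 177 / 4180^0.2407 = 177 / 7.439 = 23.79
A = (245/23.79)^(1/0.2407) ⇒ ln A = ln(10.3)/0.2407 = 9.6889
A = e^9.6889 ≈ 16137 ha

16000 ha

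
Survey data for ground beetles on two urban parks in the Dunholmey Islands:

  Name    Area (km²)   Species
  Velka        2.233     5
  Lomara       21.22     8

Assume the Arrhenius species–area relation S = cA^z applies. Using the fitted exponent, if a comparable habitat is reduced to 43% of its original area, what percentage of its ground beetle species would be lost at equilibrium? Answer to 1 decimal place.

16.2%

z = ln(8/5) / ln(21.22/2.233) = 0.4700 / 2.2516 = 0.2087
S_new/S_old = (A_new/A_old)^z = 0.43^0.2087 = exp(0.2087 × -0.8440) = 0.8385
Fraction lost = 1 − 0.8385 = 0.1615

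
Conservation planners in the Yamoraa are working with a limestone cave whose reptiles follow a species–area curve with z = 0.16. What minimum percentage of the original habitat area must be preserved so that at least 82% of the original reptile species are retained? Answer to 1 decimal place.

28.9%

Need (A_new/A_old)^0.16 = 0.82, so A_new/A_old = 0.82^(1/0.16) = 0.82^6.25
ln(A_new/A_old) = ln 0.82 / 0.16 = -0.1985 / 0.16 = -1.2403
A_new/A_old = e^-1.2403 ≈ 0.2893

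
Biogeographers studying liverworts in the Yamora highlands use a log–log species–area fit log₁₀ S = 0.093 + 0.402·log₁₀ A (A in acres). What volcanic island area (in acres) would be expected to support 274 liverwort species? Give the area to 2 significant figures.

680000 acres

274 = 1.239 × A^0.402  ⇒  A^0.402 = 274/1.239 = 221.2
ln A = ln(221.2) / 0.402 = 5.3990 / 0.402 = 13.4303
A = e^13.4303 ≈ 680319 acres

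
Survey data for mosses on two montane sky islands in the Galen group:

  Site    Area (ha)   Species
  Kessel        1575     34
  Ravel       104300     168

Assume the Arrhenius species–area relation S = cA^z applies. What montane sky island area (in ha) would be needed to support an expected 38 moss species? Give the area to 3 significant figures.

z = ln(168/34) / ln(104300/1575) = 1.5976 / 4.1930 = 0.3810
c = 34 / 1575^0.3810 = 34 / 16.53 = 2.057
A = (38/2.057)^(1/0.3810) ⇒ ln A = ln(18.47)/0.3810 = 7.6539
A = e^7.6539 ≈ 2109 ha

2110 ha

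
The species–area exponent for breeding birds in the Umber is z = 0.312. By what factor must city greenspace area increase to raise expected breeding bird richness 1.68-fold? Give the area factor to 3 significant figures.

(A₂/A₁)^0.312 = 1.68, so A₂/A₁ = 1.68^(1/0.312) = 1.68^3.205
ln(A₂/A₁) = ln 1.68 / 0.312 = 0.5188 / 0.312 = 1.6628
A₂/A₁ = e^1.6628 ≈ 5.274

5.27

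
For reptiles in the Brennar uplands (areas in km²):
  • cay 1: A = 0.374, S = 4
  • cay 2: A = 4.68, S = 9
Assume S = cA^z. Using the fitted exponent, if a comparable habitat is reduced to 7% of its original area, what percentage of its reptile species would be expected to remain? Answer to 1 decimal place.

z = ln(9/4) / ln(4.68/0.374) = 0.8109 / 2.5268 = 0.3209
S_new/S_old = (A_new/A_old)^z = 0.07^0.3209 = exp(0.3209 × -2.6593) = 0.4259

42.6%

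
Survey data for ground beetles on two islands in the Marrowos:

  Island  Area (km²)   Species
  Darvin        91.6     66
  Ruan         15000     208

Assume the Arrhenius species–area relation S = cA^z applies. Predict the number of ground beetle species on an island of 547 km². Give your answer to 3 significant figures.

98.7

z = ln(208/66) / ln(15000/91.6) = 1.1479 / 5.0984 = 0.2251
c = 66 / 91.6^0.2251 = 66 / 2.765 = 23.87
S₃ = 23.87 × 547^0.2251 = 23.87 × 4.135 ≈ 98.69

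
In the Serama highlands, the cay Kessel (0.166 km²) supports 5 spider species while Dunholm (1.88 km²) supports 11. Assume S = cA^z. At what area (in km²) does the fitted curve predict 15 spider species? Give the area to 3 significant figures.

4.88 km²

z = ln(11/5) / ln(1.88/0.166) = 0.7885 / 2.4270 = 0.3249
c = 5 / 0.166^0.3249 = 5 / 0.558 = 8.96
A = (15/8.96)^(1/0.3249) ⇒ ln A = ln(1.674)/0.3249 = 1.5860
A = e^1.5860 ≈ 4.884 km²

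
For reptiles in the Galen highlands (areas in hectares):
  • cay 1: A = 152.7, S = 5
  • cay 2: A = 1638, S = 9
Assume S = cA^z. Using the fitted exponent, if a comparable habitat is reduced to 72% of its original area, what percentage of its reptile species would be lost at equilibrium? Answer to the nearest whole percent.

z = ln(9/5) / ln(1638/152.7) = 0.5878 / 2.3728 = 0.2477
S_new/S_old = (A_new/A_old)^z = 0.72^0.2477 = exp(0.2477 × -0.3285) = 0.9218
Fraction lost = 1 − 0.9218 = 0.07815

8%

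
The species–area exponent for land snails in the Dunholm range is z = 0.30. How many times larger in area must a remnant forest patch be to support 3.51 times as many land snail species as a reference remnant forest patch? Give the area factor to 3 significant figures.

(A₂/A₁)^0.3 = 3.51, so A₂/A₁ = 3.51^(1/0.3) = 3.51^3.333
ln(A₂/A₁) = ln 3.51 / 0.3 = 1.2556 / 0.3 = 4.1854
A₂/A₁ = e^4.1854 ≈ 65.72

65.7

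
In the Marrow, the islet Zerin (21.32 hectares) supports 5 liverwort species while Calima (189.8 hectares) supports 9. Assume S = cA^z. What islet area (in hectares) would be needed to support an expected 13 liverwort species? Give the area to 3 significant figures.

745 hectares

z = ln(9/5) / ln(189.8/21.32) = 0.5878 / 2.1863 = 0.2688
c = 5 / 21.32^0.2688 = 5 / 2.276 = 2.196
A = (13/2.196)^(1/0.2688) ⇒ ln A = ln(5.919)/0.2688 = 6.6138
A = e^6.6138 ≈ 745.3 hectares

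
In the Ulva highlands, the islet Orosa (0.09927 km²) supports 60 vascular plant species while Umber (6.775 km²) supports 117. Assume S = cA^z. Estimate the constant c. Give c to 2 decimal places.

z = ln(S₂/S₁) / ln(A₂/A₁) = ln(117/60) / ln(6.775/0.09927) = 0.6678 / 4.2232 = 0.1581
c = S₁ / A₁^z = 60 / 0.09927^0.1581 = 60 / 0.694 = 86.45

86.45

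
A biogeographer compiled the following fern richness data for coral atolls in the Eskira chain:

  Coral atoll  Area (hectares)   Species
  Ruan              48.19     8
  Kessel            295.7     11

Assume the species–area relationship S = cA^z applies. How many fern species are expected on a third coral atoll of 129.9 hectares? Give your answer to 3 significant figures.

z = ln(11/8) / ln(295.7/48.19) = 0.3185 / 1.8142 = 0.1755
c = 8 / 48.19^0.1755 = 8 / 1.974 = 4.052
S₃ = 4.052 × 129.9^0.1755 = 4.052 × 2.35 ≈ 9.521

9.52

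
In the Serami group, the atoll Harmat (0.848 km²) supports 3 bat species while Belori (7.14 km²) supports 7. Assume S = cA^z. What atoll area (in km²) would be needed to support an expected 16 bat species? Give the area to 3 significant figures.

57.1 km²

z = ln(7/3) / ln(7.14/0.848) = 0.8473 / 2.1306 = 0.3977
c = 3 / 0.848^0.3977 = 3 / 0.9365 = 3.203
A = (16/3.203)^(1/0.3977) ⇒ ln A = ln(4.995)/0.3977 = 4.0445
A = e^4.0445 ≈ 57.08 km²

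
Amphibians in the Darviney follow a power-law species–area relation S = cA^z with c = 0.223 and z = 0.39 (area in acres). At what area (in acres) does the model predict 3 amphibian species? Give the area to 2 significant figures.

3 = 0.223 × A^0.39  ⇒  A^0.39 = 3/0.223 = 13.45
ln A = ln(13.45) / 0.39 = 2.5992 / 0.39 = 6.6646
A = e^6.6646 ≈ 784.2 acres

780 acres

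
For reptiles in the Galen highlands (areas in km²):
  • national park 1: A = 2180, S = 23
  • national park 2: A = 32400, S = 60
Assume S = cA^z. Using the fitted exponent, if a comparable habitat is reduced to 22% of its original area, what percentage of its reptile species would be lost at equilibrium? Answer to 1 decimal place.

41.6%

z = ln(60/23) / ln(32400/2180) = 0.9589 / 2.6988 = 0.3553
S_new/S_old = (A_new/A_old)^z = 0.22^0.3553 = exp(0.3553 × -1.5141) = 0.5839
Fraction lost = 1 − 0.5839 = 0.4161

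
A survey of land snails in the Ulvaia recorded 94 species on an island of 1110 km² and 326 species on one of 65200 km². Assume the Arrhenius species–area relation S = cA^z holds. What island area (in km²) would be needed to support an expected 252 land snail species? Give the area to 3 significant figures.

28100 km²

z = ln(326/94) / ln(65200/1110) = 1.2436 / 4.0731 = 0.3053
c = 94 / 1110^0.3053 = 94 / 8.507 = 11.05
A = (252/11.05)^(1/0.3053) ⇒ ln A = ln(22.81)/0.3053 = 10.2419
A = e^10.2419 ≈ 28056 km²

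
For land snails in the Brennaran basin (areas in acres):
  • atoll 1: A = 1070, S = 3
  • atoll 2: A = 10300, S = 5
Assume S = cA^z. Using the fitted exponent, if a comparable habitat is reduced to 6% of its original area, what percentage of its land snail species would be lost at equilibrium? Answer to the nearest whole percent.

z = ln(5/3) / ln(10300/1070) = 0.5108 / 2.2645 = 0.2256
S_new/S_old = (A_new/A_old)^z = 0.06^0.2256 = exp(0.2256 × -2.8134) = 0.5301
Fraction lost = 1 − 0.5301 = 0.4699

47%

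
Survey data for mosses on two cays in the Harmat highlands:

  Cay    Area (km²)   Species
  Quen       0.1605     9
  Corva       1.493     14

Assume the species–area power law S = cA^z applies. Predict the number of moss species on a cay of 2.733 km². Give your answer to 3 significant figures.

15.8

z = ln(14/9) / ln(1.493/0.1605) = 0.4418 / 2.2302 = 0.1981
c = 9 / 0.1605^0.1981 = 9 / 0.696 = 12.93
S₃ = 12.93 × 2.733^0.1981 = 12.93 × 1.22 ≈ 15.78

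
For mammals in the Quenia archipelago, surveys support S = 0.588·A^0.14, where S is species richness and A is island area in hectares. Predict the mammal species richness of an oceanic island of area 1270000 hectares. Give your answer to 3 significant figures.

S = 0.588 × 1270000^0.14 = 0.588 × 7.154 ≈ 4.206

4.21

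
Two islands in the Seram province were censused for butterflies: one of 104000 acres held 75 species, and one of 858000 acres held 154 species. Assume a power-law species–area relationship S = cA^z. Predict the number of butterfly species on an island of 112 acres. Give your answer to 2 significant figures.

7.3

z = ln(154/75) / ln(858000/104000) = 0.7195 / 2.1102 = 0.3409
c = 75 / 104000^0.3409 = 75 / 51.35 = 1.461
S₃ = 1.461 × 112^0.3409 = 1.461 × 4.997 ≈ 7.298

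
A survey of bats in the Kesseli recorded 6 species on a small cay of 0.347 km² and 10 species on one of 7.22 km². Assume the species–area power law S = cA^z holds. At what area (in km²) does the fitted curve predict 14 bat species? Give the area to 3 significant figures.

53.3 km²

z = ln(10/6) / ln(7.22/0.347) = 0.5108 / 3.0353 = 0.1683
c = 6 / 0.347^0.1683 = 6 / 0.8368 = 7.17
A = (14/7.17)^(1/0.1683) ⇒ ln A = ln(1.953)/0.1683 = 3.9761
A = e^3.9761 ≈ 53.31 km²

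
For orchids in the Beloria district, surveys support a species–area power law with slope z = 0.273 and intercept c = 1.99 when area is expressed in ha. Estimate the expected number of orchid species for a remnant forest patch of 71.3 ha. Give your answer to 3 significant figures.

S = 1.99 × 71.3^0.273
ln S = ln 1.99 + 0.273 × ln 71.3 = 0.6881 + 0.273 × 4.2669 = 1.8530
S = e^1.8530 ≈ 6.379

6.38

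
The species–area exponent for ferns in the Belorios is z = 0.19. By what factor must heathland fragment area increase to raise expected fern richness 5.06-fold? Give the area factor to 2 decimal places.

(A₂/A₁)^0.19 = 5.06, so A₂/A₁ = 5.06^(1/0.19) = 5.06^5.263
ln(A₂/A₁) = ln 5.06 / 0.19 = 1.6214 / 0.19 = 8.5335
A₂/A₁ = e^8.5335 ≈ 5082

5082.24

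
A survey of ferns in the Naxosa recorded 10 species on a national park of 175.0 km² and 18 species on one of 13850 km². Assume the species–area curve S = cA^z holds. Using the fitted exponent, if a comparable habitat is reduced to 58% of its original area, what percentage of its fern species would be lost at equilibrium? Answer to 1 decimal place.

z = ln(18/10) / ln(13850/175) = 0.5878 / 4.3713 = 0.1345
S_new/S_old = (A_new/A_old)^z = 0.58^0.1345 = exp(0.1345 × -0.5447) = 0.9294
Fraction lost = 1 − 0.9294 = 0.07063

7.1%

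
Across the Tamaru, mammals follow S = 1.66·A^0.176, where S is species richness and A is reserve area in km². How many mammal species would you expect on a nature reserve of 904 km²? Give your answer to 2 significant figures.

S = 1.66 × 904^0.176
ln S = ln 1.66 + 0.176 × ln 904 = 0.5068 + 0.176 × 6.8068 = 1.7048
S = e^1.7048 ≈ 5.5

5.5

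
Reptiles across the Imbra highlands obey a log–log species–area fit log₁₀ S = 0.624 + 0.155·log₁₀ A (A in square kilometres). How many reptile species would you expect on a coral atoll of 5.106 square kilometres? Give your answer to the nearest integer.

5 species

S = 4.207 × 5.106^0.155
ln S = ln 4.207 + 0.155 × ln 5.106 = 1.4368 + 0.155 × 1.6304 = 1.6895
S = e^1.6895 ≈ 5.417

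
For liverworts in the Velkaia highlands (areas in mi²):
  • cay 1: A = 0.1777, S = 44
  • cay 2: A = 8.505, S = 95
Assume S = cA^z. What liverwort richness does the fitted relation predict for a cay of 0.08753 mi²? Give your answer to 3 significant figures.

z = ln(95/44) / ln(8.505/0.1777) = 0.7697 / 3.8683 = 0.1990
c = 44 / 0.1777^0.1990 = 44 / 0.7091 = 62.05
S₃ = 62.05 × 0.08753^0.1990 = 62.05 × 0.6159 ≈ 38.22

38.2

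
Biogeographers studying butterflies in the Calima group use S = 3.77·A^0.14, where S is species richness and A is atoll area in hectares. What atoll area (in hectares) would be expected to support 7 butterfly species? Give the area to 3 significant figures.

7 = 3.77 × A^0.14  ⇒  A^0.14 = 7/3.77 = 1.857
ln A = ln(1.857) / 0.14 = 0.6188 / 0.14 = 4.4203
A = e^4.4203 ≈ 83.12 hectares

83.1 hectares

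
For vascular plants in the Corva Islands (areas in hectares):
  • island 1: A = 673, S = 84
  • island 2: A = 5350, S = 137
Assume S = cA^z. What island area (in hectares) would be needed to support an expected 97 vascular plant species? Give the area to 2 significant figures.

1200 hectares

z = ln(137/84) / ln(5350/673) = 0.4892 / 2.0731 = 0.2360
c = 84 / 673^0.2360 = 84 / 4.648 = 18.07
A = (97/18.07)^(1/0.2360) ⇒ ln A = ln(5.368)/0.2360 = 7.1216
A = e^7.1216 ≈ 1238 hectares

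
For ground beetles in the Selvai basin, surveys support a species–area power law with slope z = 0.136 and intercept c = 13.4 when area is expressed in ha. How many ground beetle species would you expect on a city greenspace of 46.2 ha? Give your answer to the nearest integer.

23

S = 13.4 × 46.2^0.136
ln S = ln 13.4 + 0.136 × ln 46.2 = 2.5953 + 0.136 × 3.8330 = 3.1165
S = e^3.1165 ≈ 22.57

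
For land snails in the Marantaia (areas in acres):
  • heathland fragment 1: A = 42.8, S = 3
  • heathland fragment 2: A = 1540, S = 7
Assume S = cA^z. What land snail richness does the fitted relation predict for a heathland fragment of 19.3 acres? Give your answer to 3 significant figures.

2.49

z = ln(7/3) / ln(1540/42.8) = 0.8473 / 3.5830 = 0.2365
c = 3 / 42.8^0.2365 = 3 / 2.431 = 1.234
S₃ = 1.234 × 19.3^0.2365 = 1.234 × 2.014 ≈ 2.485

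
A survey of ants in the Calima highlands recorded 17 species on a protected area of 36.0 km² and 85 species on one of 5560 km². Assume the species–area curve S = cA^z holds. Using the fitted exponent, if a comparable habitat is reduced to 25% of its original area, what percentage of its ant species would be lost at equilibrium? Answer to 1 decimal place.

35.8%

z = ln(85/17) / ln(5560/36) = 1.6094 / 5.0398 = 0.3193
S_new/S_old = (A_new/A_old)^z = 0.25^0.3193 = exp(0.3193 × -1.3863) = 0.6423
Fraction lost = 1 − 0.6423 = 0.3577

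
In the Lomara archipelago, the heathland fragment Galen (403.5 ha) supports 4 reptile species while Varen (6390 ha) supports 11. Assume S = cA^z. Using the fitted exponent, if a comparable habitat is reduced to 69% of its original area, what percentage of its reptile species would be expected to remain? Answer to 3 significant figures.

z = ln(11/4) / ln(6390/403.5) = 1.0116 / 2.7623 = 0.3662
S_new/S_old = (A_new/A_old)^z = 0.69^0.3662 = exp(0.3662 × -0.3711) = 0.8729

87.3%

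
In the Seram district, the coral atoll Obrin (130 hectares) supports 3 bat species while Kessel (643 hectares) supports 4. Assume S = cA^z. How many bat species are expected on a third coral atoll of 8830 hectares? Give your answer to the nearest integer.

z = ln(4/3) / ln(643/130) = 0.2877 / 1.5986 = 0.1800
c = 3 / 130^0.1800 = 3 / 2.401 = 1.249
S₃ = 1.249 × 8830^0.1800 = 1.249 × 5.13 ≈ 6.409

6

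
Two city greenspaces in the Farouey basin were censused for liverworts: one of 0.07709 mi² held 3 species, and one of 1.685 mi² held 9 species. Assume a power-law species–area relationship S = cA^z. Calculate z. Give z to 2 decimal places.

Taking logs: ln S = ln c + z ln A, so z = (ln S₂ − ln S₁)/(ln A₂ − ln A₁).
z = ln(9/3) / ln(1.685/0.07709) = ln(3) / ln(21.86) = 1.0986 / 3.0845 = 0.3562

0.36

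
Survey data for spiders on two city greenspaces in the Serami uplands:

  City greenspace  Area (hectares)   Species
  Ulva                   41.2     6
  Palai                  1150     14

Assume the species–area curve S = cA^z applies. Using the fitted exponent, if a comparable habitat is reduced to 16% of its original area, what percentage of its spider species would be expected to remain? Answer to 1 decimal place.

62.7%

z = ln(14/6) / ln(1150/41.2) = 0.8473 / 3.3291 = 0.2545
S_new/S_old = (A_new/A_old)^z = 0.16^0.2545 = exp(0.2545 × -1.8326) = 0.6272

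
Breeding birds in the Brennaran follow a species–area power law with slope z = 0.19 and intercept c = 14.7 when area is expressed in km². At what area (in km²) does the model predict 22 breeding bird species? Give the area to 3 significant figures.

8.35 km²

22 = 14.7 × A^0.19  ⇒  A^0.19 = 22/14.7 = 1.497
ln A = ln(1.497) / 0.19 = 0.4032 / 0.19 = 2.1221
A = e^2.1221 ≈ 8.348 km²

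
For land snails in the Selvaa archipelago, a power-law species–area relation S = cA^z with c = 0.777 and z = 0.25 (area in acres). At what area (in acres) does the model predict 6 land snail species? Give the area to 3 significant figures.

6 = 0.777 × A^0.25  ⇒  A^0.25 = 6/0.777 = 7.722
ln A = ln(7.722) / 0.25 = 2.0441 / 0.25 = 8.1763
A = e^8.1763 ≈ 3556 acres

3560 acres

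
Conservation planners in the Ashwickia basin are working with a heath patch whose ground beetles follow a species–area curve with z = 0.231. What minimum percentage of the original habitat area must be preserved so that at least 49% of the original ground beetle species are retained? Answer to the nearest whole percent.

5%

Need (A_new/A_old)^0.231 = 0.49, so A_new/A_old = 0.49^(1/0.231) = 0.49^4.329
ln(A_new/A_old) = ln 0.49 / 0.231 = -0.7133 / 0.231 = -3.0881
A_new/A_old = e^-3.0881 ≈ 0.04559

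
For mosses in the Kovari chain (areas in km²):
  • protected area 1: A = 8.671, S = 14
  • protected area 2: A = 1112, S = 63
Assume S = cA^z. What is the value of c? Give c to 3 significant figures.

7.17

z = ln(S₂/S₁) / ln(A₂/A₁) = ln(63/14) / ln(1112/8.671) = 1.5041 / 4.8539 = 0.3099
c = S₁ / A₁^z = 14 / 8.671^0.3099 = 14 / 1.953 = 7.169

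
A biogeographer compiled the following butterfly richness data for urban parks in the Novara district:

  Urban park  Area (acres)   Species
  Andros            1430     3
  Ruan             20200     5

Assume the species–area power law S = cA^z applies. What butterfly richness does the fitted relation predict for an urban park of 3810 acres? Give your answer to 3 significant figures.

z = ln(5/3) / ln(20200/1430) = 0.5108 / 2.6480 = 0.1929
c = 3 / 1430^0.1929 = 3 / 4.062 = 0.7386
S₃ = 0.7386 × 3810^0.1929 = 0.7386 × 4.907 ≈ 3.624

3.62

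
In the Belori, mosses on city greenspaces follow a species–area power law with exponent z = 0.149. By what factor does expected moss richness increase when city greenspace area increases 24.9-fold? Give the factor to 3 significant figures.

1.61

S₂/S₁ = (A₂/A₁)^z = 24.9^0.149
ln(S₂/S₁) = 0.149 × ln 24.9 = 0.149 × 3.2149 = 0.4790
S₂/S₁ = e^0.4790 ≈ 1.614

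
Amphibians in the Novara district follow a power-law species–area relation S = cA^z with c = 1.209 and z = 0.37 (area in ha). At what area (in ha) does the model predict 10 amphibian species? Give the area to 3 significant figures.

302 ha

10 = 1.209 × A^0.37  ⇒  A^0.37 = 10/1.209 = 8.271
ln A = ln(8.271) / 0.37 = 2.1128 / 0.37 = 5.7102
A = e^5.7102 ≈ 301.9 ha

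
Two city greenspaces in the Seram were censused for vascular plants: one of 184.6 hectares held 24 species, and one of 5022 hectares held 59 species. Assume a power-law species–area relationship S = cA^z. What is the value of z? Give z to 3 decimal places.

Taking logs: ln S = ln c + z ln A, so z = (ln S₂ − ln S₁)/(ln A₂ − ln A₁).
z = ln(59/24) / ln(5022/184.6) = ln(2.458) / ln(27.2) = 0.8995 / 3.3034 = 0.2723

0.272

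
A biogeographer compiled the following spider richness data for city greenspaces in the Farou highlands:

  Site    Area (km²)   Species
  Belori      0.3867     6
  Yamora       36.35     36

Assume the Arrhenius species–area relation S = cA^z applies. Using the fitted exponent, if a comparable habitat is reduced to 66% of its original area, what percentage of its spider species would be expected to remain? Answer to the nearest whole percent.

z = ln(36/6) / ln(36.35/0.3867) = 1.7918 / 4.5433 = 0.3944
S_new/S_old = (A_new/A_old)^z = 0.66^0.3944 = exp(0.3944 × -0.4155) = 0.8489

85%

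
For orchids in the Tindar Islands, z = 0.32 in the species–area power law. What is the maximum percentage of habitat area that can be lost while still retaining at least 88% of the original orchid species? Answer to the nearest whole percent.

33%

Need (A_new/A_old)^0.32 = 0.88, so A_new/A_old = 0.88^(1/0.32) = 0.88^3.125
ln(A_new/A_old) = ln 0.88 / 0.32 = -0.1278 / 0.32 = -0.3995
A_new/A_old = e^-0.3995 ≈ 0.6707
Fraction that can be lost = 1 − 0.6707 = 0.3293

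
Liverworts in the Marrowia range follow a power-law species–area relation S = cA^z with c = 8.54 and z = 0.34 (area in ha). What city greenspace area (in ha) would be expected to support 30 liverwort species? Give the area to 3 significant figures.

40.3 ha

30 = 8.54 × A^0.34  ⇒  A^0.34 = 30/8.54 = 3.513
ln A = ln(3.513) / 0.34 = 1.2564 / 0.34 = 3.6954
A = e^3.6954 ≈ 40.26 ha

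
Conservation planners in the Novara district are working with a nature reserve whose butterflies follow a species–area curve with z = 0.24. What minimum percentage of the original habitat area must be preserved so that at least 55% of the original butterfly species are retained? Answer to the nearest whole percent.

8%

Need (A_new/A_old)^0.24 = 0.55, so A_new/A_old = 0.55^(1/0.24) = 0.55^4.167
ln(A_new/A_old) = ln 0.55 / 0.24 = -0.5978 / 0.24 = -2.4910
A_new/A_old = e^-2.4910 ≈ 0.08283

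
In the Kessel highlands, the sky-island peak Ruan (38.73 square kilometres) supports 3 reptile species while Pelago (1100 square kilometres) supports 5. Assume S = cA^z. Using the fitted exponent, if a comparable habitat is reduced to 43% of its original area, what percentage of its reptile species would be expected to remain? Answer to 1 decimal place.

z = ln(5/3) / ln(1100/38.73) = 0.5108 / 3.3465 = 0.1526
S_new/S_old = (A_new/A_old)^z = 0.43^0.1526 = exp(0.1526 × -0.8440) = 0.8791

87.9%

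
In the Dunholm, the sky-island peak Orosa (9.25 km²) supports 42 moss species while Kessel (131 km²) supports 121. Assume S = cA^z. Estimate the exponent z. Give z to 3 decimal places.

Taking logs: ln S = ln c + z ln A, so z = (ln S₂ − ln S₁)/(ln A₂ − ln A₁).
z = ln(121/42) / ln(131/9.25) = ln(2.881) / ln(14.16) = 1.0581 / 2.6506 = 0.3992

0.399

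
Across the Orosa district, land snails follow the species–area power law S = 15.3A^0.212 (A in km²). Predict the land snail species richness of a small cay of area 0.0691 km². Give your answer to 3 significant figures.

8.68

S = 15.3 × 0.0691^0.212 = 15.3 × 0.5675 ≈ 8.683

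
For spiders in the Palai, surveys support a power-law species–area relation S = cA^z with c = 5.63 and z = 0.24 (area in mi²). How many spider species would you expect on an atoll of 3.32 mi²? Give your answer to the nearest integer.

S = 5.63 × 3.32^0.24 = 5.63 × 1.334 ≈ 7.509

8 species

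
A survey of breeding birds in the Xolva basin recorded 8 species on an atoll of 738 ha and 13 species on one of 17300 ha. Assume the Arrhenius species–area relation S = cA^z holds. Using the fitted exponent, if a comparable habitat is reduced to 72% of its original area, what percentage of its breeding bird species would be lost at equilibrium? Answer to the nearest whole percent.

z = ln(13/8) / ln(17300/738) = 0.4855 / 3.1545 = 0.1539
S_new/S_old = (A_new/A_old)^z = 0.72^0.1539 = exp(0.1539 × -0.3285) = 0.9507
Fraction lost = 1 − 0.9507 = 0.0493

5%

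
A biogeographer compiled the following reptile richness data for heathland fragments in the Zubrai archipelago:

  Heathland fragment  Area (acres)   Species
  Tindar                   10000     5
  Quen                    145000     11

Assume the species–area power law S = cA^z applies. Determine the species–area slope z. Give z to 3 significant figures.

0.295

Taking logs: ln S = ln c + z ln A, so z = (ln S₂ − ln S₁)/(ln A₂ − ln A₁).
z = ln(11/5) / ln(145000/10000) = ln(2.2) / ln(14.5) = 0.7885 / 2.6741 = 0.2948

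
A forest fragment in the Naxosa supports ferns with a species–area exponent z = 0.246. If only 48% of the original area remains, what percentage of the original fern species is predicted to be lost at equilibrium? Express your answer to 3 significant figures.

16.5%

S_new/S_old = (A_new/A_old)^z = 0.48^0.246
= exp(0.246 × ln 0.48) = exp(0.246 × -0.7340) = exp(-0.1806) ≈ 0.8348
Fraction lost = 1 − 0.8348 = 0.1652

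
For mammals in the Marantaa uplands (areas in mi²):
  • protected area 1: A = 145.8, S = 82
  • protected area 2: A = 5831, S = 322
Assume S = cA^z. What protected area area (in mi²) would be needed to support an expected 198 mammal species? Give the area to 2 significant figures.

z = ln(322/82) / ln(5831/145.8) = 1.3678 / 3.6887 = 0.3708
c = 82 / 145.8^0.3708 = 82 / 6.344 = 12.93
A = (198/12.93)^(1/0.3708) ⇒ ln A = ln(15.32)/0.3708 = 7.3596
A = e^7.3596 ≈ 1571 mi²

1600 mi²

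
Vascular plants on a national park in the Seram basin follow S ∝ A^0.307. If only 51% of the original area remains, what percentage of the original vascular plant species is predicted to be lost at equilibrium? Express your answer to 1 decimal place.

S_new/S_old = (A_new/A_old)^z = 0.51^0.307
= exp(0.307 × ln 0.51) = exp(0.307 × -0.6733) = exp(-0.2067) ≈ 0.8132
Fraction lost = 1 − 0.8132 = 0.1868

18.7%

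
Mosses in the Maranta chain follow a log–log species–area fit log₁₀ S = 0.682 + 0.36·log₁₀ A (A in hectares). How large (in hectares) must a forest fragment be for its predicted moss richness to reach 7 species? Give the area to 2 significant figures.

7 = 4.808 × A^0.36  ⇒  A^0.36 = 7/4.808 = 1.456
ln A = ln(1.456) / 0.36 = 0.3755 / 0.36 = 1.0432
A = e^1.0432 ≈ 2.838 hectares

2.8 hectares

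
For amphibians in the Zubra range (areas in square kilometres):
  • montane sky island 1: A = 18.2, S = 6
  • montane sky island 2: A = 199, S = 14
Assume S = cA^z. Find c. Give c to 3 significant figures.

2.15

z = ln(S₂/S₁) / ln(A₂/A₁) = ln(14/6) / ln(199/18.2) = 0.8473 / 2.3919 = 0.3542
c = S₁ / A₁^z = 6 / 18.2^0.3542 = 6 / 2.795 = 2.147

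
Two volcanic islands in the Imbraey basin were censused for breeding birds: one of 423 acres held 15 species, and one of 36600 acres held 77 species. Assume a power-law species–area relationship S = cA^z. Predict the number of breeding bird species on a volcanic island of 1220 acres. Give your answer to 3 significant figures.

z = ln(77/15) / ln(36600/423) = 1.6358 / 4.4604 = 0.3667
c = 15 / 423^0.3667 = 15 / 9.186 = 1.633
S₃ = 1.633 × 1220^0.3667 = 1.633 × 13.55 ≈ 22.12

22.1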